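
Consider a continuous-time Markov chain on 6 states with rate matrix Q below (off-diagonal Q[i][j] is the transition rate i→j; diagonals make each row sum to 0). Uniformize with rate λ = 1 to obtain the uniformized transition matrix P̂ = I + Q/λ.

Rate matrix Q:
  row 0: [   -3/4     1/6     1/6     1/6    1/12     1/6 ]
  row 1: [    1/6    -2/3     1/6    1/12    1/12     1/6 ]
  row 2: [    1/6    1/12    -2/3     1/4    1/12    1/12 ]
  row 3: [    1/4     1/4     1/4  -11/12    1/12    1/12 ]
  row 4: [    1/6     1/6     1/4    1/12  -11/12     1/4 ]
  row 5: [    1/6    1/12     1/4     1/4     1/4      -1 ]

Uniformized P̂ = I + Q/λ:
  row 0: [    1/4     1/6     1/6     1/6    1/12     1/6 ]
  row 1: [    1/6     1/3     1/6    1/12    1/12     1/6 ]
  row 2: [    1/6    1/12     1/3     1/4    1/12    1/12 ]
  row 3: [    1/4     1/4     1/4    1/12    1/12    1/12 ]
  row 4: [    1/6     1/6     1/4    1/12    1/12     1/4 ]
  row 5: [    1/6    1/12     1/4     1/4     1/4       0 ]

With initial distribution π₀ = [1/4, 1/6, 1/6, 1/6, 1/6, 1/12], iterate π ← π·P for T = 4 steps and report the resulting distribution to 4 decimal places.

t=0: π = [0.2500, 0.1667, 0.1667, 0.1667, 0.1667, 0.0833]
t=1: π = [0.2014, 0.1875, 0.2292, 0.1458, 0.0972, 0.1389]
t=2: π = [0.1956, 0.1794, 0.2367, 0.1615, 0.1065, 0.1204]
t=3: π = [0.1964, 0.1803, 0.2385, 0.1591, 0.1034, 0.1223]
t=4: π = [0.1963, 0.1799, 0.2385, 0.1598, 0.1037, 0.1218]

π = [0.1963, 0.1799, 0.2385, 0.1598, 0.1037, 0.1218]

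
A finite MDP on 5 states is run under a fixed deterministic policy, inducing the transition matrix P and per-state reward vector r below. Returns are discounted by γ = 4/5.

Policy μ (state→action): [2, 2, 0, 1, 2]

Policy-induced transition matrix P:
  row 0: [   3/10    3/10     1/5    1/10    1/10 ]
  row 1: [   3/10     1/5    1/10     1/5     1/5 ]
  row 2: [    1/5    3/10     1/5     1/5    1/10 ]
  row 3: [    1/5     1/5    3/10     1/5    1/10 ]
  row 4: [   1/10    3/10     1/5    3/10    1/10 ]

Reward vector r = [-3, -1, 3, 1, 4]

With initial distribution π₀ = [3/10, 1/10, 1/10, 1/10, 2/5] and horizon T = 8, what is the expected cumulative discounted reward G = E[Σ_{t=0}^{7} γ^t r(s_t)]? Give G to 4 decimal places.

t=0: π = [0.3000, 0.1000, 0.1000, 0.1000, 0.4000], E[r] = 1.0000, γ^t·E[r] = 1.000000, running G = 1.000000
t=1: π = [0.2000, 0.2800, 0.2000, 0.2100, 0.1100], E[r] = 0.3700, γ^t·E[r] = 0.296000, running G = 1.296000
t=2: π = [0.2370, 0.2510, 0.1930, 0.1910, 0.1280], E[r] = 0.3200, γ^t·E[r] = 0.204800, running G = 1.500800
t=3: π = [0.2360, 0.2558, 0.1940, 0.1891, 0.1251], E[r] = 0.3077, γ^t·E[r] = 0.157542, running G = 1.658342
t=4: π = [0.2367, 0.2555, 0.1933, 0.1889, 0.1256], E[r] = 0.3057, γ^t·E[r] = 0.125215, running G = 1.783557
t=5: π = [0.2367, 0.2556, 0.1933, 0.1889, 0.1256], E[r] = 0.3056, γ^t·E[r] = 0.100131, running G = 1.883689
t=6: π = [0.2367, 0.2556, 0.1933, 0.1889, 0.1256], E[r] = 0.3056, γ^t·E[r] = 0.080100, running G = 1.963789
t=7: π = [0.2367, 0.2556, 0.1933, 0.1889, 0.1256], E[r] = 0.3056, γ^t·E[r] = 0.064080, running G = 2.027868

G = 2.0279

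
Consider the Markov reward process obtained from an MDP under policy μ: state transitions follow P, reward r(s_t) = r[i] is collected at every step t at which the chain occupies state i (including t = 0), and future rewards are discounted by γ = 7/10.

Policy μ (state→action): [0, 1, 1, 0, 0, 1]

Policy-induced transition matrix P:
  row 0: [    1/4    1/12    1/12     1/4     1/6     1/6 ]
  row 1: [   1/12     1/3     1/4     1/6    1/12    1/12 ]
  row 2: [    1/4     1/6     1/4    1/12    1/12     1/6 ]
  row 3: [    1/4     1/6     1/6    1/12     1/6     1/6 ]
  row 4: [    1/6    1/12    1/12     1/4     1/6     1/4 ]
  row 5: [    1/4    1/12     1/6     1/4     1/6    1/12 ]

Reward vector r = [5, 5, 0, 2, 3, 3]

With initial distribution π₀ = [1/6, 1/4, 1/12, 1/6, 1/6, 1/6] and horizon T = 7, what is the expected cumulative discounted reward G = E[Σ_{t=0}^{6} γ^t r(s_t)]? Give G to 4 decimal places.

G = 9.6910

t=0: π = [0.1667, 0.2500, 0.0833, 0.1667, 0.1667, 0.1667], E[r] = 3.4167, γ^t·E[r] = 3.416667, running G = 3.416667
t=1: π = [0.1944, 0.1667, 0.1667, 0.1875, 0.1389, 0.1458], E[r] = 3.0347, γ^t·E[r] = 2.124306, running G = 5.540972
t=2: π = [0.2106, 0.1545, 0.1667, 0.1771, 0.1389, 0.1522], E[r] = 3.0532, γ^t·E[r] = 1.496088, running G = 7.037060
t=3: π = [0.2127, 0.1506, 0.1643, 0.1798, 0.1399, 0.1527], E[r] = 3.0538, γ^t·E[r] = 1.047460, running G = 8.084520
t=4: π = [0.2132, 0.1497, 0.1635, 0.1801, 0.1404, 0.1531], E[r] = 3.0551, γ^t·E[r] = 0.733537, running G = 8.818057
t=5: π = [0.2134, 0.1494, 0.1633, 0.1803, 0.1406, 0.1531], E[r] = 3.0553, γ^t·E[r] = 0.513511, running G = 9.331567
t=6: π = [0.2134, 0.1493, 0.1632, 0.1803, 0.1406, 0.1532], E[r] = 3.0554, γ^t·E[r] = 0.359466, running G = 9.691034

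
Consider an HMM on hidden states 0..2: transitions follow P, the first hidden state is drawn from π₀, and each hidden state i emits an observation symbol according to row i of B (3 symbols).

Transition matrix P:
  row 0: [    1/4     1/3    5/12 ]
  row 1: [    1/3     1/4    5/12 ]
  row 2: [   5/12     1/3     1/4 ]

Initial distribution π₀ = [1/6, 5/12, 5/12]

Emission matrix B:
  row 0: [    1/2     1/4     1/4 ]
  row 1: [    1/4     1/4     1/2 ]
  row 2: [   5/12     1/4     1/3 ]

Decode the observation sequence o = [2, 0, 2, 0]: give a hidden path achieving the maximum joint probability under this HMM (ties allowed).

t=0: δ = [4.167e-02, 2.083e-01, 1.389e-01]  (obs o_0=2)
t=1: δ = [3.472e-02, 1.302e-02, 3.617e-02]  ψ = [1, 1, 1]  (obs o_1=0)
t=2: δ = [3.768e-03, 6.028e-03, 4.823e-03]  ψ = [2, 2, 0]  (obs o_2=2)
t=3: δ = [1.005e-03, 4.019e-04, 1.047e-03]  ψ = [1, 2, 1]  (obs o_3=0)
backtrack: best end state = 2; path = [1, 2, 1, 2]

path = [1, 2, 1, 2]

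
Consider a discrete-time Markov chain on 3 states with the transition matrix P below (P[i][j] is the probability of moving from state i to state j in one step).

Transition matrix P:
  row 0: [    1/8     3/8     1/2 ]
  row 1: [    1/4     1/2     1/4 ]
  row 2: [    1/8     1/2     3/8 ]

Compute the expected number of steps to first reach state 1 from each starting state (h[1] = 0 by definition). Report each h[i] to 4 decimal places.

h = [2.3226, 0.0000, 2.0645]

First-step conditioning: h[1] = 0; for i ≠ 1, h[i] = 1 + Σ_k P[i][k]·h[k].
  h[0] = 1 + 1/8·h[0] + 1/2·h[2]
  h[2] = 1 + 1/8·h[0] + 3/8·h[2]
Solving the 2×2 linear system over states ≠ 1 gives exactly h = [72/31, 0, 64/31] (h[1] = 0 is the target).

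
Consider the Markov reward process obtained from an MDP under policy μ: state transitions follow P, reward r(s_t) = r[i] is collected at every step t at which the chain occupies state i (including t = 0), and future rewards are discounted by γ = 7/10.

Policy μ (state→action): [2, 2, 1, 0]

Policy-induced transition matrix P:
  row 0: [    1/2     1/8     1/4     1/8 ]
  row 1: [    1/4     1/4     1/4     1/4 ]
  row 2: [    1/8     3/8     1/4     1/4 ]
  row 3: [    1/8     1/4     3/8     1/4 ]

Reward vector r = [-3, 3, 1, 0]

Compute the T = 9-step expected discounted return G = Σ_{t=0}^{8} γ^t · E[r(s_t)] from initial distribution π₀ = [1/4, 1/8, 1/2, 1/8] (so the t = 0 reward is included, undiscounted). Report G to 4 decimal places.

G = 0.8435

t=0: π = [0.2500, 0.1250, 0.5000, 0.1250], E[r] = 0.1250, γ^t·E[r] = 0.125000, running G = 0.125000
t=1: π = [0.2344, 0.2813, 0.2656, 0.2188], E[r] = 0.4063, γ^t·E[r] = 0.284375, running G = 0.409375
t=2: π = [0.2480, 0.2539, 0.2773, 0.2207], E[r] = 0.2949, γ^t·E[r] = 0.144512, running G = 0.553887
t=3: π = [0.2498, 0.2537, 0.2776, 0.2190], E[r] = 0.2893, γ^t·E[r] = 0.099232, running G = 0.653119
t=4: π = [0.2504, 0.2535, 0.2774, 0.2188], E[r] = 0.2867, γ^t·E[r] = 0.068840, running G = 0.721959
t=5: π = [0.2506, 0.2534, 0.2773, 0.2187], E[r] = 0.2858, γ^t·E[r] = 0.048028, running G = 0.769986
t=6: π = [0.2506, 0.2533, 0.2773, 0.2187], E[r] = 0.2855, γ^t·E[r] = 0.033585, running G = 0.803571
t=7: π = [0.2507, 0.2533, 0.2773, 0.2187], E[r] = 0.2854, γ^t·E[r] = 0.023502, running G = 0.827073
t=8: π = [0.2507, 0.2533, 0.2773, 0.2187], E[r] = 0.2853, γ^t·E[r] = 0.016450, running G = 0.843523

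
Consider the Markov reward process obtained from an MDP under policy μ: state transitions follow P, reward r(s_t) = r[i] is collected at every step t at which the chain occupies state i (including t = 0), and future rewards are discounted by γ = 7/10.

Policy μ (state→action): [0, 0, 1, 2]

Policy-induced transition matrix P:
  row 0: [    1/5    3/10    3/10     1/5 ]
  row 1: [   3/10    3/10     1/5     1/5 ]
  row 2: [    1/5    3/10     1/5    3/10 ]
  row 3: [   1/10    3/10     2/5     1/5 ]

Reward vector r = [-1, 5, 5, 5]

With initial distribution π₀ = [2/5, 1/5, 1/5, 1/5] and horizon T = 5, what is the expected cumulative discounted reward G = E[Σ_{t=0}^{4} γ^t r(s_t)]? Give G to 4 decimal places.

G = 9.2888

t=0: π = [0.4000, 0.2000, 0.2000, 0.2000], E[r] = 2.6000, γ^t·E[r] = 2.600000, running G = 2.600000
t=1: π = [0.2000, 0.3000, 0.2800, 0.2200], E[r] = 3.8000, γ^t·E[r] = 2.660000, running G = 5.260000
t=2: π = [0.2080, 0.3000, 0.2640, 0.2280], E[r] = 3.7520, γ^t·E[r] = 1.838480, running G = 7.098480
t=3: π = [0.2072, 0.3000, 0.2664, 0.2264], E[r] = 3.7568, γ^t·E[r] = 1.288582, running G = 8.387062
t=4: π = [0.2074, 0.3000, 0.2660, 0.2266], E[r] = 3.7558, γ^t·E[r] = 0.901777, running G = 9.288840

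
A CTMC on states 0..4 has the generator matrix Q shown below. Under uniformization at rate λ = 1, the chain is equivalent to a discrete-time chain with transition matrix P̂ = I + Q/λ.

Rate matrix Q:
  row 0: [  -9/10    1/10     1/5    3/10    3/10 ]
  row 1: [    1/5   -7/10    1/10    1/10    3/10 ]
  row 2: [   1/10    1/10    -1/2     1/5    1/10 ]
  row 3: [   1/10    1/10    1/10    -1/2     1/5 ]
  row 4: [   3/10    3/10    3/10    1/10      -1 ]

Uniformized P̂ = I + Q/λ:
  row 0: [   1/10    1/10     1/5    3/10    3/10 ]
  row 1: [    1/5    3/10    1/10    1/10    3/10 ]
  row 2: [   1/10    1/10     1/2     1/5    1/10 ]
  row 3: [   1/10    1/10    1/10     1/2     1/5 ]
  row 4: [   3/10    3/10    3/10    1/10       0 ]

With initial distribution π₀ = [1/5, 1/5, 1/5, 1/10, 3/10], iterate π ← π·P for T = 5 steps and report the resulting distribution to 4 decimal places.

π = [0.1514, 0.1682, 0.2500, 0.2581, 0.1723]

t=0: π = [0.2000, 0.2000, 0.2000, 0.1000, 0.3000]
t=1: π = [0.1800, 0.2000, 0.2600, 0.2000, 0.1600]
t=2: π = [0.1520, 0.1720, 0.2540, 0.2420, 0.1800]
t=3: π = [0.1532, 0.1704, 0.2528, 0.2526, 0.1710]
t=4: π = [0.1512, 0.1683, 0.2506, 0.2570, 0.1729]
t=5: π = [0.1514, 0.1682, 0.2500, 0.2581, 0.1723]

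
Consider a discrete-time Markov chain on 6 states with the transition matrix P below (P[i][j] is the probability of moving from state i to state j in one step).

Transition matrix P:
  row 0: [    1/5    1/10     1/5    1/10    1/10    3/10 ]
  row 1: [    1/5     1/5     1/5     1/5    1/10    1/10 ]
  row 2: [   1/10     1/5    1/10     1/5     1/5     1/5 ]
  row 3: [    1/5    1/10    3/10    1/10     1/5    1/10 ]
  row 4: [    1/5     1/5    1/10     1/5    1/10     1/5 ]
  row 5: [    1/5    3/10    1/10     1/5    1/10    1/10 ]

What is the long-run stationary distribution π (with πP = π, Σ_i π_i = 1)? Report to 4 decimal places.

π = [0.1830, 0.1819, 0.1695, 0.1652, 0.1335, 0.1669]

Balance equations π_j = Σ_i π_i·P[i][j]:
  π_0 = 1/5·π_0 + 1/5·π_1 + 1/10·π_2 + 1/5·π_3 + 1/5·π_4 + 1/5·π_5
  π_1 = 1/10·π_0 + 1/5·π_1 + 1/5·π_2 + 1/10·π_3 + 1/5·π_4 + 3/10·π_5
  π_2 = 1/5·π_0 + 1/5·π_1 + 1/10·π_2 + 3/10·π_3 + 1/10·π_4 + 1/10·π_5
  π_3 = 1/10·π_0 + 1/5·π_1 + 1/5·π_2 + 1/10·π_3 + 1/5·π_4 + 1/5·π_5
  π_4 = 1/10·π_0 + 1/10·π_1 + 1/5·π_2 + 1/5·π_3 + 1/10·π_4 + 1/10·π_5
  normalize: π_0 + π_1 + π_2 + π_3 + π_4 + π_5 = 1
Solving the linear system gives exactly π = [22515/123001, 22370/123001, 20852/123001, 20317/123001, 16417/123001, 20530/123001].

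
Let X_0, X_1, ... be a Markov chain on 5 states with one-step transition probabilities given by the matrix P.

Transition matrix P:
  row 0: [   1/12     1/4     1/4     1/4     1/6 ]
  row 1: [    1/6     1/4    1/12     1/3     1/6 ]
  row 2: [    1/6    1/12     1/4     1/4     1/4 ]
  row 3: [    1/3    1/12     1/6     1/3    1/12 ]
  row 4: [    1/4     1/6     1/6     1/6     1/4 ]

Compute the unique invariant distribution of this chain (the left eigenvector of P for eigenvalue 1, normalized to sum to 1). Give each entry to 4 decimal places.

Balance equations π_j = Σ_i π_i·P[i][j]:
  π_0 = 1/12·π_0 + 1/6·π_1 + 1/6·π_2 + 1/3·π_3 + 1/4·π_4
  π_1 = 1/4·π_0 + 1/4·π_1 + 1/12·π_2 + 1/12·π_3 + 1/6·π_4
  π_2 = 1/4·π_0 + 1/12·π_1 + 1/4·π_2 + 1/6·π_3 + 1/6·π_4
  π_3 = 1/4·π_0 + 1/3·π_1 + 1/4·π_2 + 1/3·π_3 + 1/6·π_4
  normalize: π_0 + π_1 + π_2 + π_3 + π_4 = 1
Solving the linear system gives exactly π = [3581/17135, 2728/17135, 3193/17135, 930/3427, 2983/17135].

π = [0.2090, 0.1592, 0.1863, 0.2714, 0.1741]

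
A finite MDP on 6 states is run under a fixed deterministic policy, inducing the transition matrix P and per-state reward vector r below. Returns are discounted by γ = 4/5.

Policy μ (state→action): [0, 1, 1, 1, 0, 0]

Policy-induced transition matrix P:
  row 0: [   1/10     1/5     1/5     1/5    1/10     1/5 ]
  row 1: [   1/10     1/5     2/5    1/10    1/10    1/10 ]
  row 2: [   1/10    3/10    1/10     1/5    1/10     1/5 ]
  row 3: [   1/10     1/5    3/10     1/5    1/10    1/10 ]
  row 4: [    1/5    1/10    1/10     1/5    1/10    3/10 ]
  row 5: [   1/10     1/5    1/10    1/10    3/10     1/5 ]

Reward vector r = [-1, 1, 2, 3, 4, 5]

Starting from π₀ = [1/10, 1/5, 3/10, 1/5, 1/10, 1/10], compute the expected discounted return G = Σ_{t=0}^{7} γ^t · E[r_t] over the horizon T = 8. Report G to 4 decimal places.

t=0: π = [0.1000, 0.2000, 0.3000, 0.2000, 0.1000, 0.1000], E[r] = 2.2000, γ^t·E[r] = 2.200000, running G = 2.200000
t=1: π = [0.1100, 0.2200, 0.2100, 0.1700, 0.1200, 0.1700], E[r] = 2.3700, γ^t·E[r] = 1.896000, running G = 4.096000
t=2: π = [0.1120, 0.2090, 0.2110, 0.1610, 0.1340, 0.1730], E[r] = 2.4030, γ^t·E[r] = 1.537920, running G = 5.633920
t=3: π = [0.1134, 0.2077, 0.2061, 0.1618, 0.1346, 0.1764], E[r] = 2.4123, γ^t·E[r] = 1.235098, running G = 6.869018
t=4: π = [0.1135, 0.2072, 0.2060, 0.1616, 0.1353, 0.1765], E[r] = 2.4142, γ^t·E[r] = 0.988836, running G = 7.857853
t=5: π = [0.1135, 0.2071, 0.2058, 0.1616, 0.1353, 0.1767], E[r] = 2.4145, γ^t·E[r] = 0.791197, running G = 8.649051
t=6: π = [0.1135, 0.2071, 0.2058, 0.1616, 0.1353, 0.1767], E[r] = 2.4146, γ^t·E[r] = 0.632980, running G = 9.282031
t=7: π = [0.1135, 0.2070, 0.2058, 0.1616, 0.1353, 0.1767], E[r] = 2.4146, γ^t·E[r] = 0.506387, running G = 9.788418

G = 9.7884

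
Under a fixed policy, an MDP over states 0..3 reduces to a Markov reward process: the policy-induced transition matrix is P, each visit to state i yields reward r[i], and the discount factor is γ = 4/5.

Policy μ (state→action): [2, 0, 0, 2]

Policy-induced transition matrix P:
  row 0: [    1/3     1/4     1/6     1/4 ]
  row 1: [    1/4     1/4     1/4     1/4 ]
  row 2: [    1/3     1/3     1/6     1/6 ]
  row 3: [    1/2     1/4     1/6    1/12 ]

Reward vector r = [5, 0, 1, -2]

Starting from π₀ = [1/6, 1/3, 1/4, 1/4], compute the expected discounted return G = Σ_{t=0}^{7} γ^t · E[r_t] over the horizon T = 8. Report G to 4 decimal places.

G = 5.3847

t=0: π = [0.1667, 0.3333, 0.2500, 0.2500], E[r] = 0.5833, γ^t·E[r] = 0.583333, running G = 0.583333
t=1: π = [0.3472, 0.2708, 0.1944, 0.1875], E[r] = 1.5556, γ^t·E[r] = 1.244444, running G = 1.827778
t=2: π = [0.3420, 0.2662, 0.1892, 0.2025], E[r] = 1.4942, γ^t·E[r] = 0.956296, running G = 2.784074
t=3: π = [0.3449, 0.2658, 0.1889, 0.2005], E[r] = 1.5124, γ^t·E[r] = 0.774370, running G = 3.558444
t=4: π = [0.3446, 0.2657, 0.1888, 0.2009], E[r] = 1.5101, γ^t·E[r] = 0.618538, running G = 4.176983
t=5: π = [0.3447, 0.2657, 0.1888, 0.2008], E[r] = 1.5105, γ^t·E[r] = 0.494977, running G = 4.671959
t=6: π = [0.3447, 0.2657, 0.1888, 0.2008], E[r] = 1.5105, γ^t·E[r] = 0.395963, running G = 5.067922
t=7: π = [0.3447, 0.2657, 0.1888, 0.2008], E[r] = 1.5105, γ^t·E[r] = 0.316773, running G = 5.384695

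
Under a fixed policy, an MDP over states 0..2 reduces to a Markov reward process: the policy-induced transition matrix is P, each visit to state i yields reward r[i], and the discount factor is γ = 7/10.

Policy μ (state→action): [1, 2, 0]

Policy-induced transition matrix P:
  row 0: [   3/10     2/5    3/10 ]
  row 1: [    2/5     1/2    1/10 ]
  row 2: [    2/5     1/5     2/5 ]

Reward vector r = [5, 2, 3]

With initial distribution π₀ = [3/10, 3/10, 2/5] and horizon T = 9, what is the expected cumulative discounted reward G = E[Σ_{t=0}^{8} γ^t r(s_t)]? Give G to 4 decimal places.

t=0: π = [0.3000, 0.3000, 0.4000], E[r] = 3.3000, γ^t·E[r] = 3.300000, running G = 3.300000
t=1: π = [0.3700, 0.3500, 0.2800], E[r] = 3.3900, γ^t·E[r] = 2.373000, running G = 5.673000
t=2: π = [0.3630, 0.3790, 0.2580], E[r] = 3.3470, γ^t·E[r] = 1.640030, running G = 7.313030
t=3: π = [0.3637, 0.3863, 0.2500], E[r] = 3.3411, γ^t·E[r] = 1.145997, running G = 8.459027
t=4: π = [0.3636, 0.3886, 0.2477], E[r] = 3.3386, γ^t·E[r] = 0.801605, running G = 9.260632
t=5: π = [0.3636, 0.3893, 0.2470], E[r] = 3.3380, γ^t·E[r] = 0.561011, running G = 9.821643
t=6: π = [0.3636, 0.3895, 0.2468], E[r] = 3.3378, γ^t·E[r] = 0.392683, running G = 10.214326
t=7: π = [0.3636, 0.3896, 0.2468], E[r] = 3.3377, γ^t·E[r] = 0.274873, running G = 10.489199
t=8: π = [0.3636, 0.3896, 0.2468], E[r] = 3.3377, γ^t·E[r] = 0.192410, running G = 10.681609

G = 10.6816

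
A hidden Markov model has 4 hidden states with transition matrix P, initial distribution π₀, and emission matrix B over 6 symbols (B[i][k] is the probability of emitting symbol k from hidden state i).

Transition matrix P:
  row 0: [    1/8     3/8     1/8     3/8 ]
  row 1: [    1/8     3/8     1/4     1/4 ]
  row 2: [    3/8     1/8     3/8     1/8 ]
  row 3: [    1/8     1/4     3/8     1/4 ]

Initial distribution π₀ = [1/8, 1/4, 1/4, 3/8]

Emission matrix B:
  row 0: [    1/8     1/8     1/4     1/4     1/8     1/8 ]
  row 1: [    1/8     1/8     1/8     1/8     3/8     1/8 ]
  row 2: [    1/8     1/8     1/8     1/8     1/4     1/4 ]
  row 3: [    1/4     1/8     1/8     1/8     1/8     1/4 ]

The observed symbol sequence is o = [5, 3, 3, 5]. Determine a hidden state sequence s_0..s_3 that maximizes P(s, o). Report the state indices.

path = [3, 2, 0, 3]

t=0: δ = [1.562e-02, 3.125e-02, 6.250e-02, 9.375e-02]  (obs o_0=5)
t=1: δ = [5.859e-03, 2.930e-03, 4.395e-03, 2.930e-03]  ψ = [2, 3, 3, 3]  (obs o_1=3)
t=2: δ = [4.120e-04, 2.747e-04, 2.060e-04, 2.747e-04]  ψ = [2, 0, 2, 0]  (obs o_2=3)
t=3: δ = [9.656e-06, 1.931e-05, 2.575e-05, 3.862e-05]  ψ = [2, 0, 3, 0]  (obs o_3=5)
backtrack: best end state = 3; path = [3, 2, 0, 3]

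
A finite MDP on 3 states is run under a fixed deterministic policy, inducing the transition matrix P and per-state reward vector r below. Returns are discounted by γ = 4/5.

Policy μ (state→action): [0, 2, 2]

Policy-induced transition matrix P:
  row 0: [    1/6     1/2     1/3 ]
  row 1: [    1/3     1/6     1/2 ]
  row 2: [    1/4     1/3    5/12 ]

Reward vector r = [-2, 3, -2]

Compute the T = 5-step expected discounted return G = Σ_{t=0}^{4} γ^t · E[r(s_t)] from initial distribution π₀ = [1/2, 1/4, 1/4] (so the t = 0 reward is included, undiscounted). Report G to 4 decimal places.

G = -1.4928

t=0: π = [0.5000, 0.2500, 0.2500], E[r] = -0.7500, γ^t·E[r] = -0.750000, running G = -0.750000
t=1: π = [0.2292, 0.3750, 0.3958], E[r] = -0.1250, γ^t·E[r] = -0.100000, running G = -0.850000
t=2: π = [0.2622, 0.3090, 0.4288], E[r] = -0.4549, γ^t·E[r] = -0.291111, running G = -1.141111
t=3: π = [0.2539, 0.3255, 0.4206], E[r] = -0.3724, γ^t·E[r] = -0.190667, running G = -1.331778
t=4: π = [0.2560, 0.3214, 0.4226], E[r] = -0.3930, γ^t·E[r] = -0.160978, running G = -1.492756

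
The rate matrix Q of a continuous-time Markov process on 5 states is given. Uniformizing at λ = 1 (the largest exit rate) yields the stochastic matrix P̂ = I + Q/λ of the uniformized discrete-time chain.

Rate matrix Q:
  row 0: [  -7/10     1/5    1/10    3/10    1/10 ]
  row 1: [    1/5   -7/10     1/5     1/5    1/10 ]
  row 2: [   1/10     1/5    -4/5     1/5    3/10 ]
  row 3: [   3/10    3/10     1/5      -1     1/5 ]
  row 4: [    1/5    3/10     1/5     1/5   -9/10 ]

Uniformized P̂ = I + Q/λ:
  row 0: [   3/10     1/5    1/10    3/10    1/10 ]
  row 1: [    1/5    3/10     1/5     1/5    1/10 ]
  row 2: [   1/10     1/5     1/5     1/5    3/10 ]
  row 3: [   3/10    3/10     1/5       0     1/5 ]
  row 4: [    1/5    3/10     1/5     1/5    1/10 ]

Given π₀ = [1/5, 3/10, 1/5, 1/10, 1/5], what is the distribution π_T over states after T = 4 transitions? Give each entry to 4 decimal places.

t=0: π = [0.2000, 0.3000, 0.2000, 0.1000, 0.2000]
t=1: π = [0.2100, 0.2600, 0.1800, 0.2000, 0.1500]
t=2: π = [0.2230, 0.2610, 0.1790, 0.1810, 0.1560]
t=3: π = [0.2225, 0.2598, 0.1777, 0.1861, 0.1539]
t=4: π = [0.2231, 0.2600, 0.1778, 0.1850, 0.1542]

π = [0.2231, 0.2600, 0.1778, 0.1850, 0.1542]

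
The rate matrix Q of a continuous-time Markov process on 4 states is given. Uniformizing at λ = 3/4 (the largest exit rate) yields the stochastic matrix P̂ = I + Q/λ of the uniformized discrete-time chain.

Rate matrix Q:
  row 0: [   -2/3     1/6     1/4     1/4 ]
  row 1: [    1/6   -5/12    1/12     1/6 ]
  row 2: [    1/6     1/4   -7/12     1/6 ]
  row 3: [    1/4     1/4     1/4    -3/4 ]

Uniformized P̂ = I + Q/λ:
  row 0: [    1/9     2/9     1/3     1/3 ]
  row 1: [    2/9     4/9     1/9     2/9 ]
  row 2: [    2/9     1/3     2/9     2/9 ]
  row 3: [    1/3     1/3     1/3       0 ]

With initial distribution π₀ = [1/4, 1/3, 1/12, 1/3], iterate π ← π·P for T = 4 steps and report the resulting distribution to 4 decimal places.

t=0: π = [0.2500, 0.3333, 0.0833, 0.3333]
t=1: π = [0.2315, 0.3426, 0.2500, 0.1759]
t=2: π = [0.2160, 0.3457, 0.2294, 0.2088]
t=3: π = [0.2214, 0.3477, 0.2310, 0.1998]
t=4: π = [0.2198, 0.3474, 0.2304, 0.2024]

π = [0.2198, 0.3474, 0.2304, 0.2024]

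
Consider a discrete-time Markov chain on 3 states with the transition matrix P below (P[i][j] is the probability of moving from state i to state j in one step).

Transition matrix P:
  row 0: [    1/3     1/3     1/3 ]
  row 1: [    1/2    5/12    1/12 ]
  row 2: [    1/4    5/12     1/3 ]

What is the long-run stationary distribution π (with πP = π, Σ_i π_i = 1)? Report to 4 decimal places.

π = [0.3778, 0.3852, 0.2370]

Balance equations π_j = Σ_i π_i·P[i][j]:
  π_0 = 1/3·π_0 + 1/2·π_1 + 1/4·π_2
  π_1 = 1/3·π_0 + 5/12·π_1 + 5/12·π_2
  normalize: π_0 + π_1 + π_2 = 1
Solving the linear system gives exactly π = [17/45, 52/135, 32/135].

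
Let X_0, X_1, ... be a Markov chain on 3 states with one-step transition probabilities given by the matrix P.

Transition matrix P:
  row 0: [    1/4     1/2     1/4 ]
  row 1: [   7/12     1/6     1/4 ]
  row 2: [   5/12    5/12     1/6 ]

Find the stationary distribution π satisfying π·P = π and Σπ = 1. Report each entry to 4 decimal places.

π = [0.4087, 0.3606, 0.2308]

Balance equations π_j = Σ_i π_i·P[i][j]:
  π_0 = 1/4·π_0 + 7/12·π_1 + 5/12·π_2
  π_1 = 1/2·π_0 + 1/6·π_1 + 5/12·π_2
  normalize: π_0 + π_1 + π_2 = 1
Solving the linear system gives exactly π = [85/208, 75/208, 3/13].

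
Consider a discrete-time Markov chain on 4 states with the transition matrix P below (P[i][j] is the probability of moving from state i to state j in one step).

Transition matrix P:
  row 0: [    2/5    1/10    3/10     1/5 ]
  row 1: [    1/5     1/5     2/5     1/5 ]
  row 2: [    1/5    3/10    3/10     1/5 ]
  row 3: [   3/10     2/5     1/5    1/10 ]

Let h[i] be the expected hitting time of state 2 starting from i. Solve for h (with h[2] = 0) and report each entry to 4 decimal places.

h = [3.3446, 2.9730, 0.0000, 3.5473]

First-step conditioning: h[2] = 0; for i ≠ 2, h[i] = 1 + Σ_k P[i][k]·h[k].
  h[0] = 1 + 2/5·h[0] + 1/10·h[1] + 1/5·h[3]
  h[1] = 1 + 1/5·h[0] + 1/5·h[1] + 1/5·h[3]
  h[3] = 1 + 3/10·h[0] + 2/5·h[1] + 1/10·h[3]
Solving the 3×3 linear system over states ≠ 2 gives exactly h = [495/148, 110/37, 0, 525/148] (h[2] = 0 is the target).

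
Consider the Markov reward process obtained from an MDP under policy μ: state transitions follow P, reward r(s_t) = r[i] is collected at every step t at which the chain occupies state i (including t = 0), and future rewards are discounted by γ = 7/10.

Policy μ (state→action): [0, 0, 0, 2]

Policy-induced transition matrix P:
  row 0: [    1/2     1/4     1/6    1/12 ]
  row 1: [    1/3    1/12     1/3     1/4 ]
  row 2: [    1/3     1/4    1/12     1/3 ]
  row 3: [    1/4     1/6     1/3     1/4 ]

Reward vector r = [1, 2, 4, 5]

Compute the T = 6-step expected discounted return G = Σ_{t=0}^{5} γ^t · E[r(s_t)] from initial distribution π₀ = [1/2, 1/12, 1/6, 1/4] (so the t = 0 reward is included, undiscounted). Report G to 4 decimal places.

G = 7.6771

t=0: π = [0.5000, 0.0833, 0.1667, 0.2500], E[r] = 2.5833, γ^t·E[r] = 2.583333, running G = 2.583333
t=1: π = [0.3958, 0.2153, 0.2083, 0.1806], E[r] = 2.5625, γ^t·E[r] = 1.793750, running G = 4.377083
t=2: π = [0.3843, 0.1991, 0.2153, 0.2014], E[r] = 2.6505, γ^t·E[r] = 1.298727, running G = 5.675810
t=3: π = [0.3806, 0.2000, 0.2155, 0.2039], E[r] = 2.6620, γ^t·E[r] = 0.913079, running G = 6.588889
t=4: π = [0.3798, 0.1997, 0.2160, 0.2045], E[r] = 2.6659, γ^t·E[r] = 0.640074, running G = 7.228963
t=5: π = [0.3796, 0.1997, 0.2160, 0.2047], E[r] = 2.6666, γ^t·E[r] = 0.448175, running G = 7.677137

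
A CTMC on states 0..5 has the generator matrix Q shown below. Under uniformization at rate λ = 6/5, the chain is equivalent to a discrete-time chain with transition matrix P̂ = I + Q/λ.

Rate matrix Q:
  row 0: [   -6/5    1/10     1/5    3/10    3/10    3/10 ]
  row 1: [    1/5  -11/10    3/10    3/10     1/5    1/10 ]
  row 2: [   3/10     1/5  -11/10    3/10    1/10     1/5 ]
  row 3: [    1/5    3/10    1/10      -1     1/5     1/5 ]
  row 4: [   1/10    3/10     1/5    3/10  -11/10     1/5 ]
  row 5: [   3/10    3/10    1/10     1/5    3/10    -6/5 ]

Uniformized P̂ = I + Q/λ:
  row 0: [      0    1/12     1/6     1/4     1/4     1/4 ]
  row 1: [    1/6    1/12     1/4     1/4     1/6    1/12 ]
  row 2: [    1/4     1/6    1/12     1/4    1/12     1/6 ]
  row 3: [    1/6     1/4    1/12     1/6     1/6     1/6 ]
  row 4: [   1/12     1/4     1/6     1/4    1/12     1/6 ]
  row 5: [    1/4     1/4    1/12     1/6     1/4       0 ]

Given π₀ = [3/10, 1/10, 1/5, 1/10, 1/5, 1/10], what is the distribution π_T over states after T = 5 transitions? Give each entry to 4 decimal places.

t=0: π = [0.3000, 0.1000, 0.2000, 0.1000, 0.2000, 0.1000]
t=1: π = [0.1250, 0.1667, 0.1417, 0.2333, 0.1667, 0.1667]
t=2: π = [0.1576, 0.1896, 0.1354, 0.2167, 0.1653, 0.1354]
t=3: π = [0.1492, 0.1808, 0.1418, 0.2207, 0.1660, 0.1414]
t=4: π = [0.1516, 0.1832, 0.1397, 0.2198, 0.1652, 0.1405]
t=5: π = [0.1510, 0.1826, 0.1403, 0.2200, 0.1656, 0.1406]

π = [0.1510, 0.1826, 0.1403, 0.2200, 0.1656, 0.1406]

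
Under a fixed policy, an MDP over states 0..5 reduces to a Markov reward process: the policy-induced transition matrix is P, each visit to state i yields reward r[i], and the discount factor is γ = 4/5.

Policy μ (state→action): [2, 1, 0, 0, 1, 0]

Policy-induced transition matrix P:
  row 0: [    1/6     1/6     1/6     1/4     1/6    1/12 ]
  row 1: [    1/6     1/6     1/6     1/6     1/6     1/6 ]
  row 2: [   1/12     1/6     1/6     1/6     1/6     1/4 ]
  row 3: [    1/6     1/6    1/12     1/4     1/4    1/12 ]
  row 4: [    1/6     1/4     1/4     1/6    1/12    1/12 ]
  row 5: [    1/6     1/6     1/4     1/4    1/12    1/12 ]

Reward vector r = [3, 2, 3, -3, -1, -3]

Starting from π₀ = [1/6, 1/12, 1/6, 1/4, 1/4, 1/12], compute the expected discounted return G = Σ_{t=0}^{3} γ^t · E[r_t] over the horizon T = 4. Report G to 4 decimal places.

G = 0.2869

t=0: π = [0.1667, 0.0833, 0.1667, 0.2500, 0.2500, 0.0833], E[r] = -0.0833, γ^t·E[r] = -0.083333, running G = -0.083333
t=1: π = [0.1528, 0.1875, 0.1736, 0.2083, 0.1597, 0.1181], E[r] = 0.2153, γ^t·E[r] = 0.172222, running G = 0.088889
t=2: π = [0.1522, 0.1800, 0.1725, 0.2066, 0.1609, 0.1279], E[r] = 0.1696, γ^t·E[r] = 0.108519, running G = 0.197407
t=3: π = [0.1523, 0.1801, 0.1735, 0.2072, 0.1598, 0.1271], E[r] = 0.1749, γ^t·E[r] = 0.089531, running G = 0.286938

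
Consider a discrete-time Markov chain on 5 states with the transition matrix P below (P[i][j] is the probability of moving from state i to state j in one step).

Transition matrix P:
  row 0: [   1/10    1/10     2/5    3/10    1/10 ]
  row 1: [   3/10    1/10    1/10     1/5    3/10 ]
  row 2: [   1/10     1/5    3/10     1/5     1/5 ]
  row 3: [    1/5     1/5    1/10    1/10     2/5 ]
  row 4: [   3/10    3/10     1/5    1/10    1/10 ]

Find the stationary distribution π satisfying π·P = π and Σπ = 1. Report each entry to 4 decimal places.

Balance equations π_j = Σ_i π_i·P[i][j]:
  π_0 = 1/10·π_0 + 3/10·π_1 + 1/10·π_2 + 1/5·π_3 + 3/10·π_4
  π_1 = 1/10·π_0 + 1/10·π_1 + 1/5·π_2 + 1/5·π_3 + 3/10·π_4
  π_2 = 2/5·π_0 + 1/10·π_1 + 3/10·π_2 + 1/10·π_3 + 1/5·π_4
  π_3 = 3/10·π_0 + 1/5·π_1 + 1/5·π_2 + 1/10·π_3 + 1/10·π_4
  normalize: π_0 + π_1 + π_2 + π_3 + π_4 = 1
Solving the linear system gives exactly π = [1359/6886, 631/3443, 777/3443, 621/3443, 1469/6886].

π = [0.1974, 0.1833, 0.2257, 0.1804, 0.2133]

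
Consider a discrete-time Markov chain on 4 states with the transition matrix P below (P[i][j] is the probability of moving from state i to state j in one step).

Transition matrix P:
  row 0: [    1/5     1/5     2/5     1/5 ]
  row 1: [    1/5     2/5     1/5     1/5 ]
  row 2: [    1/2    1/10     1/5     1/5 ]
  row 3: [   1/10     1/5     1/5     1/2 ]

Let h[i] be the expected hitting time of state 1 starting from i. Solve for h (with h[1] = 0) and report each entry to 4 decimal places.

h = [5.8333, 0.0000, 6.3194, 5.6944]

First-step conditioning: h[1] = 0; for i ≠ 1, h[i] = 1 + Σ_k P[i][k]·h[k].
  h[0] = 1 + 1/5·h[0] + 2/5·h[2] + 1/5·h[3]
  h[2] = 1 + 1/2·h[0] + 1/5·h[2] + 1/5·h[3]
  h[3] = 1 + 1/10·h[0] + 1/5·h[2] + 1/2·h[3]
Solving the 3×3 linear system over states ≠ 1 gives exactly h = [35/6, 0, 455/72, 205/36] (h[1] = 0 is the target).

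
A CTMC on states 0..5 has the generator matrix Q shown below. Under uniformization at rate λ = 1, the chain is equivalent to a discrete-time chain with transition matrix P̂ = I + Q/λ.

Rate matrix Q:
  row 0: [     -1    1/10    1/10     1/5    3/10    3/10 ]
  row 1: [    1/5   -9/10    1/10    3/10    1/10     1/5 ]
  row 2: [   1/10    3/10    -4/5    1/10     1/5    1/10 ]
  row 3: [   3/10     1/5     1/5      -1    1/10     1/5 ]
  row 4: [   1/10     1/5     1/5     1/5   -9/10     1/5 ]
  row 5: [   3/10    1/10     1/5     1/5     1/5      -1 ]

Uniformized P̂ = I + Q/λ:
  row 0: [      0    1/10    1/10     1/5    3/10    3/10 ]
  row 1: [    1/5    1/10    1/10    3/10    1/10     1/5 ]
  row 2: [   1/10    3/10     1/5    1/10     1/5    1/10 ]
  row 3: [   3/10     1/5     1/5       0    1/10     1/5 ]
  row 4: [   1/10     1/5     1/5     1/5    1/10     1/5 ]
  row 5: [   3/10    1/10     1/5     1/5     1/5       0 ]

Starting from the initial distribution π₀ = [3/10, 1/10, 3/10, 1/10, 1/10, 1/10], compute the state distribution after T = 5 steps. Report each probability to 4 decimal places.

t=0: π = [0.3000, 0.1000, 0.3000, 0.1000, 0.1000, 0.1000]
t=1: π = [0.1200, 0.1800, 0.1600, 0.1600, 0.2000, 0.1800]
t=2: π = [0.1740, 0.1680, 0.1700, 0.1700, 0.1580, 0.1600]
t=3: π = [0.1654, 0.1668, 0.1658, 0.1658, 0.1678, 0.1684]
t=4: π = [0.1670, 0.1665, 0.1668, 0.1669, 0.1665, 0.1663]
t=5: π = [0.1666, 0.1667, 0.1667, 0.1666, 0.1667, 0.1668]

π = [0.1666, 0.1667, 0.1667, 0.1666, 0.1667, 0.1668]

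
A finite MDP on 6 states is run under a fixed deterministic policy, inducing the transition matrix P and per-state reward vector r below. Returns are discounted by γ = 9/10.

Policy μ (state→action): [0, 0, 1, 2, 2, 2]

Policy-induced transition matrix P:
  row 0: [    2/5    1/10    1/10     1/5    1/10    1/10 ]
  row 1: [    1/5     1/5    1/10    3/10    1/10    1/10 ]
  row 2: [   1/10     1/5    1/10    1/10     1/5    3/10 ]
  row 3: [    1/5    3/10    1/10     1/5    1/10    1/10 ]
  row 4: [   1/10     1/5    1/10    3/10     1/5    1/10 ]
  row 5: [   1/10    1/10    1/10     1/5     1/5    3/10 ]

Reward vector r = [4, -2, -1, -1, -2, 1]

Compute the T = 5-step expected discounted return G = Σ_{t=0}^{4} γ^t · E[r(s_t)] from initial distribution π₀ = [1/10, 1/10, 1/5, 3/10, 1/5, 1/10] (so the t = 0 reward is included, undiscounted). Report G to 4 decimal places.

t=0: π = [0.1000, 0.1000, 0.2000, 0.3000, 0.2000, 0.1000], E[r] = -0.6000, γ^t·E[r] = -0.600000, running G = -0.600000
t=1: π = [0.1700, 0.2100, 0.1000, 0.2100, 0.1500, 0.1600], E[r] = -0.1900, γ^t·E[r] = -0.171000, running G = -0.771000
t=2: π = [0.1930, 0.1880, 0.1000, 0.2260, 0.1410, 0.1520], E[r] = -0.0600, γ^t·E[r] = -0.048600, running G = -0.819600
t=3: π = [0.1993, 0.1881, 0.1000, 0.2229, 0.1393, 0.1504], E[r] = -0.0301, γ^t·E[r] = -0.021943, running G = -0.841543
t=4: π = [0.2009, 0.1873, 0.1000, 0.2227, 0.1390, 0.1501], E[r] = -0.0217, γ^t·E[r] = -0.014224, running G = -0.855767

G = -0.8558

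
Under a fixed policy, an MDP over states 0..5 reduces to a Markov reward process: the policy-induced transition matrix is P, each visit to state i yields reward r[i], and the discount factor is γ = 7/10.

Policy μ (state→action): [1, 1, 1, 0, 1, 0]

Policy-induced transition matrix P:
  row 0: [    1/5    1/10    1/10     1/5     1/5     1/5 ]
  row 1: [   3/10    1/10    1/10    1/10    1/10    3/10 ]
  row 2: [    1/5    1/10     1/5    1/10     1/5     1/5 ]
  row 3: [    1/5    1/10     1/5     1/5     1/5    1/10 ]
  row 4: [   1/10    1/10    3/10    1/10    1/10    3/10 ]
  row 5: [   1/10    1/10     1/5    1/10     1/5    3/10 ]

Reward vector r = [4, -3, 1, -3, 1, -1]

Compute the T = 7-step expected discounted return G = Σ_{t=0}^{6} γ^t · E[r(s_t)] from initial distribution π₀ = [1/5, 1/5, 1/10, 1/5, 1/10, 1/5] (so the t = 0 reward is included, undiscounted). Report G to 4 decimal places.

t=0: π = [0.2000, 0.2000, 0.1000, 0.2000, 0.1000, 0.2000], E[r] = -0.4000, γ^t·E[r] = -0.400000, running G = -0.400000
t=1: π = [0.1900, 0.1000, 0.1700, 0.1400, 0.1700, 0.2300], E[r] = 0.1500, γ^t·E[r] = 0.105000, running G = -0.295000
t=2: π = [0.1700, 0.1000, 0.1880, 0.1330, 0.1730, 0.2360], E[r] = 0.1060, γ^t·E[r] = 0.051940, running G = -0.243060
t=3: π = [0.1691, 0.1000, 0.1903, 0.1303, 0.1727, 0.2376], E[r] = 0.1109, γ^t·E[r] = 0.038039, running G = -0.205021
t=4: π = [0.1690, 0.1000, 0.1904, 0.1299, 0.1727, 0.2380], E[r] = 0.1112, γ^t·E[r] = 0.026687, running G = -0.178334
t=5: π = [0.1689, 0.1000, 0.1904, 0.1299, 0.1727, 0.2381], E[r] = 0.1111, γ^t·E[r] = 0.018666, running G = -0.159668
t=6: π = [0.1689, 0.1000, 0.1904, 0.1299, 0.1727, 0.2381], E[r] = 0.1110, γ^t·E[r] = 0.013065, running G = -0.146604

G = -0.1466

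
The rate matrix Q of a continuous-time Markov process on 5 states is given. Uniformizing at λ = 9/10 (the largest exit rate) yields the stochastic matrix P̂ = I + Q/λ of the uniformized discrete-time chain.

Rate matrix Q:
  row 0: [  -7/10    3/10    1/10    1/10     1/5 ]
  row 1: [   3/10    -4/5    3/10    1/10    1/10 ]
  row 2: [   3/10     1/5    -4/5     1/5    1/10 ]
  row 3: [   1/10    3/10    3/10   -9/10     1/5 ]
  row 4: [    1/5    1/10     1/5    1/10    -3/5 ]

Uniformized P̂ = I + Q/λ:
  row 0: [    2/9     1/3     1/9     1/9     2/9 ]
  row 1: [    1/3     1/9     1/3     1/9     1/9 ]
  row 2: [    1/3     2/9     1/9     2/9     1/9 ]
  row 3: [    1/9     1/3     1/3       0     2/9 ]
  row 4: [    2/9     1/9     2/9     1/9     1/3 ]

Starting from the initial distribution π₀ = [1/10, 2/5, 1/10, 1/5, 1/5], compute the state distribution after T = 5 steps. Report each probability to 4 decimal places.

π = [0.2560, 0.2183, 0.2082, 0.1208, 0.1968]

t=0: π = [0.1000, 0.4000, 0.1000, 0.2000, 0.2000]
t=1: π = [0.2556, 0.1889, 0.2667, 0.1000, 0.1889]
t=2: π = [0.2617, 0.2198, 0.1963, 0.1296, 0.1926]
t=3: π = [0.2540, 0.2199, 0.2102, 0.1185, 0.1974]
t=4: π = [0.2568, 0.2173, 0.2082, 0.1213, 0.1964]
t=5: π = [0.2560, 0.2183, 0.2082, 0.1208, 0.1968]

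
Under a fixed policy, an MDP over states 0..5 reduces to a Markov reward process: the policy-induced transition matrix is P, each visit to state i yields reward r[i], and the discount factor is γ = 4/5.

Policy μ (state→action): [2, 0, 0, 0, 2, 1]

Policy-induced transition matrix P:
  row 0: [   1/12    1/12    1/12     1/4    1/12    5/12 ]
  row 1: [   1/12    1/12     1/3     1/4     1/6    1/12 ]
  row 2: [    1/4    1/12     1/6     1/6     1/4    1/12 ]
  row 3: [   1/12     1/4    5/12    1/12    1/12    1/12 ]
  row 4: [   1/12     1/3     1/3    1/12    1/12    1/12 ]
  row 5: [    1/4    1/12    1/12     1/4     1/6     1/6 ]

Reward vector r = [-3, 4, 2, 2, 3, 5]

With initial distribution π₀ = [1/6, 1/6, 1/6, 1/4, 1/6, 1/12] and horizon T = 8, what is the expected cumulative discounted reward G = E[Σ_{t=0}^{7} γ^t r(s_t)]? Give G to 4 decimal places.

t=0: π = [0.1667, 0.1667, 0.1667, 0.2500, 0.1667, 0.0833], E[r] = 1.9167, γ^t·E[r] = 1.916667, running G = 1.916667
t=1: π = [0.1250, 0.1667, 0.2639, 0.1667, 0.1319, 0.1458], E[r] = 2.2778, γ^t·E[r] = 1.822222, running G = 3.738889
t=2: π = [0.1516, 0.1441, 0.2355, 0.1782, 0.1534, 0.1372], E[r] = 2.0949, γ^t·E[r] = 1.340741, running G = 5.079630
t=3: π = [0.1454, 0.1514, 0.2367, 0.1751, 0.1460, 0.1453], E[r] = 2.1575, γ^t·E[r] = 1.104617, running G = 6.184247
t=4: π = [0.1470, 0.1490, 0.2358, 0.1767, 0.1475, 0.1439], E[r] = 2.1423, γ^t·E[r] = 0.877486, running G = 7.061733
t=5: π = [0.1466, 0.1497, 0.2360, 0.1763, 0.1470, 0.1443], E[r] = 2.1463, γ^t·E[r] = 0.703294, running G = 7.765027
t=6: π = [0.1467, 0.1495, 0.2360, 0.1764, 0.1472, 0.1442], E[r] = 2.1452, γ^t·E[r] = 0.562350, running G = 8.327377
t=7: π = [0.1467, 0.1495, 0.2360, 0.1764, 0.1471, 0.1443], E[r] = 2.1455, γ^t·E[r] = 0.449944, running G = 8.777321

G = 8.7773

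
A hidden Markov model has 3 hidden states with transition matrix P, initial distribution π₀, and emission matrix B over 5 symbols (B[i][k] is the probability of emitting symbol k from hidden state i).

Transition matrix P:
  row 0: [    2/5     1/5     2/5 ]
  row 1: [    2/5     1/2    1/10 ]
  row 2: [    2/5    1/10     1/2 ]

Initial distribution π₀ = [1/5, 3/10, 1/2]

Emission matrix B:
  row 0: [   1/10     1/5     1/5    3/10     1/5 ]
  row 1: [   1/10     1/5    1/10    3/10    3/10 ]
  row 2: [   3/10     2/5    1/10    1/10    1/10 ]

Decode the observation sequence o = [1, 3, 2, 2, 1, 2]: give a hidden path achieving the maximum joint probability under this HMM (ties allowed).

t=0: δ = [4.000e-02, 6.000e-02, 2.000e-01]  (obs o_0=1)
t=1: δ = [2.400e-02, 9.000e-03, 1.000e-02]  ψ = [2, 1, 2]  (obs o_1=3)
t=2: δ = [1.920e-03, 4.800e-04, 9.600e-04]  ψ = [0, 0, 0]  (obs o_2=2)
t=3: δ = [1.536e-04, 3.840e-05, 7.680e-05]  ψ = [0, 0, 0]  (obs o_3=2)
t=4: δ = [1.229e-05, 6.144e-06, 2.458e-05]  ψ = [0, 0, 0]  (obs o_4=1)
t=5: δ = [1.966e-06, 3.072e-07, 1.229e-06]  ψ = [2, 1, 2]  (obs o_5=2)
backtrack: best end state = 0; path = [2, 0, 0, 0, 2, 0]

path = [2, 0, 0, 0, 2, 0]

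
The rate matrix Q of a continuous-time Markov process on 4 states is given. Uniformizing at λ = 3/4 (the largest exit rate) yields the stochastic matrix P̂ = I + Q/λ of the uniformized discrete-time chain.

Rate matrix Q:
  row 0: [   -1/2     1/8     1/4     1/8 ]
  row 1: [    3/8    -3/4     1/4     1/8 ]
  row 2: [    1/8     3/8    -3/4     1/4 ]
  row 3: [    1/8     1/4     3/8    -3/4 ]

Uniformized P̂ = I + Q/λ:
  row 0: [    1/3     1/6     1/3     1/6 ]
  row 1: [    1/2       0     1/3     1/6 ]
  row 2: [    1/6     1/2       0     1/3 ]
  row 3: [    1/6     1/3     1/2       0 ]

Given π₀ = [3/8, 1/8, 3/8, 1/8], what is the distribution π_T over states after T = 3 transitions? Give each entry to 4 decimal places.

π = [0.2946, 0.2541, 0.2645, 0.1869]

t=0: π = [0.3750, 0.1250, 0.3750, 0.1250]
t=1: π = [0.2708, 0.2917, 0.2292, 0.2083]
t=2: π = [0.3090, 0.2292, 0.2917, 0.1701]
t=3: π = [0.2946, 0.2541, 0.2645, 0.1869]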